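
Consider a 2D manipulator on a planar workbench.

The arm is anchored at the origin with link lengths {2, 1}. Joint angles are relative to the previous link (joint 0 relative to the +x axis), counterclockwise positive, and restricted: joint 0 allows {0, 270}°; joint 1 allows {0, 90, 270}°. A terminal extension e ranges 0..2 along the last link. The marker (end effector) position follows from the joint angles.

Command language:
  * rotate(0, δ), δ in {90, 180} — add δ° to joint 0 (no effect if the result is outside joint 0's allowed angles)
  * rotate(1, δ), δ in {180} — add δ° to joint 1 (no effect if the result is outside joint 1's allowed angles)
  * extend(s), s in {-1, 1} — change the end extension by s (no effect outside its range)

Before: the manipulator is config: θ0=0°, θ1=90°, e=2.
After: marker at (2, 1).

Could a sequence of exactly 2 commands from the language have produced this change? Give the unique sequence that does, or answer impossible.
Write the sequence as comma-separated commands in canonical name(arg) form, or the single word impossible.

extend(-1), extend(-1)

start: config: θ0=0°, θ1=90°, e=2
step 1 (extend(-1)): config: θ0=0°, θ1=90°, e=1
step 2 (extend(-1)): config: θ0=0°, θ1=90°, e=0
no rival 2-sequence matches.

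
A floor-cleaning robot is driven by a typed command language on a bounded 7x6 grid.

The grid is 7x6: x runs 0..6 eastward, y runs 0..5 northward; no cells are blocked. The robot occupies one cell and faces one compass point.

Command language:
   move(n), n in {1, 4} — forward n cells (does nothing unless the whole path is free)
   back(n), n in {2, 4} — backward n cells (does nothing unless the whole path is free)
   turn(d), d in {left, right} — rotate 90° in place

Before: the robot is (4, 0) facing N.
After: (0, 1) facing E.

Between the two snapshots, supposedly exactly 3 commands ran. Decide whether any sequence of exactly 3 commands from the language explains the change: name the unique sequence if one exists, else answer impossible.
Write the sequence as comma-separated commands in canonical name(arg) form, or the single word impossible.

move(1), turn(right), back(4)

key: running back(4) before move(1) would end elsewhere — order is forced
initial: (4, 0) facing N
1. move(1) → (4, 1) facing N
2. turn(right) → (4, 1) facing E
3. back(4) → (0, 1) facing E
no rival 3-sequence matches.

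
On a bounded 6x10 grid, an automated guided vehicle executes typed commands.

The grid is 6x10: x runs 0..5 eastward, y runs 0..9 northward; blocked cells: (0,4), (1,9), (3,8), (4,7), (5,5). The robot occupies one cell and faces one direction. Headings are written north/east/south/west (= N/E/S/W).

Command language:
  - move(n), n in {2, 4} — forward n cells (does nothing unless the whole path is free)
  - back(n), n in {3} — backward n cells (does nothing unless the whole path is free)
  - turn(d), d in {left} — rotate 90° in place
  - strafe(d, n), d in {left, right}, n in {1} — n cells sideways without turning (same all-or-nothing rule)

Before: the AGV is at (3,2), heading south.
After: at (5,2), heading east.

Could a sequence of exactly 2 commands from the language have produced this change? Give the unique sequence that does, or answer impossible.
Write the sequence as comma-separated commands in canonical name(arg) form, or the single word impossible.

key: cell and facing (now E) both changed — the 2 commands mix motion and turning
begin: at (3,2), heading south
t=1 turn(left) ⇒ at (3,2), heading east
t=2 move(2) ⇒ at (5,2), heading east
all 36 alternatives checked — unique.

turn(left), move(2)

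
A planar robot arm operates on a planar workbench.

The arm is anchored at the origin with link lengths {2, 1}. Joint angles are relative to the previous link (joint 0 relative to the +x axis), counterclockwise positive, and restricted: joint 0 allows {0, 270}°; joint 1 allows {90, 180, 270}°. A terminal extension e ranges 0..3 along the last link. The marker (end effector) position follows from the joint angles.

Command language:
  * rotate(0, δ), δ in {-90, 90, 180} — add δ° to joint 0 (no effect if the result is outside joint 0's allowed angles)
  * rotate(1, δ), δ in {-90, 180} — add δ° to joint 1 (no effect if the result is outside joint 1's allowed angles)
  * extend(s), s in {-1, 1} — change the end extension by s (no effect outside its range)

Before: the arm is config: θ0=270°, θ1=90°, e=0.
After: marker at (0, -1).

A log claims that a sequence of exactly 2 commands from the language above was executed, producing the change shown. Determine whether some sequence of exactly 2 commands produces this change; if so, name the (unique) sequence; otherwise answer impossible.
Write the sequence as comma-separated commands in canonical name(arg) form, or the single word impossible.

key: order matters: swapping rotate(1, 180) and rotate(1, -90) lands elsewhere
begin: config: θ0=270°, θ1=90°, e=0
step 1 (rotate(1, 180)): config: θ0=270°, θ1=270°, e=0
step 2 (rotate(1, -90)): config: θ0=270°, θ1=180°, e=0
all 49 alternatives checked — unique.

rotate(1, 180), rotate(1, -90)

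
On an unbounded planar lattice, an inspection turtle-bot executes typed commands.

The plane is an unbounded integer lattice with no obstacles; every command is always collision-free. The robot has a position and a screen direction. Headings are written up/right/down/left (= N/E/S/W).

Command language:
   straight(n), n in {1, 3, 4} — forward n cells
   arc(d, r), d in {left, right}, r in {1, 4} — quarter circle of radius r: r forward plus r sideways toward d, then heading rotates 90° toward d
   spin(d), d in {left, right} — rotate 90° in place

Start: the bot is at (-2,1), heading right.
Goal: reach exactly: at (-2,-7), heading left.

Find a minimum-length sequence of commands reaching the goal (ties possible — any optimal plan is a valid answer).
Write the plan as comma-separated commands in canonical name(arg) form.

initial: at (-2,1), heading right
[1] after arc(right, 4): at (2,-3), heading down
[2] after arc(right, 4): at (-2,-7), heading left
no 1-step plan works, so 2 is optimal.

arc(right, 4), arc(right, 4)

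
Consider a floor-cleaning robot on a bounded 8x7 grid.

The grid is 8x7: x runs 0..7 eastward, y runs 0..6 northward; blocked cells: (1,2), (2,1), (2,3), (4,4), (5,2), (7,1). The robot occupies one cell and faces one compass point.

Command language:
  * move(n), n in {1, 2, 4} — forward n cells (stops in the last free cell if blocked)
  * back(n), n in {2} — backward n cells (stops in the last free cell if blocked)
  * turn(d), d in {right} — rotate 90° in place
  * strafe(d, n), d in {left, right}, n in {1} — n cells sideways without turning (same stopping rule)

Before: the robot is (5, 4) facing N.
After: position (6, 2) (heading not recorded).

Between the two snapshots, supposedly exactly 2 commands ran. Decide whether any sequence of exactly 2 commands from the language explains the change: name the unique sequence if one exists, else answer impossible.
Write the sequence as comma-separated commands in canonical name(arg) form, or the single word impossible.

strafe(right, 1), back(2)

key: running back(2) before strafe(right, 1) would end elsewhere — order is forced
t0: (5, 4) facing N
t=1 strafe(right, 1) ⇒ (6, 4) facing N
t=2 back(2) ⇒ (6, 2) facing N
no other 2-command option fits: unique.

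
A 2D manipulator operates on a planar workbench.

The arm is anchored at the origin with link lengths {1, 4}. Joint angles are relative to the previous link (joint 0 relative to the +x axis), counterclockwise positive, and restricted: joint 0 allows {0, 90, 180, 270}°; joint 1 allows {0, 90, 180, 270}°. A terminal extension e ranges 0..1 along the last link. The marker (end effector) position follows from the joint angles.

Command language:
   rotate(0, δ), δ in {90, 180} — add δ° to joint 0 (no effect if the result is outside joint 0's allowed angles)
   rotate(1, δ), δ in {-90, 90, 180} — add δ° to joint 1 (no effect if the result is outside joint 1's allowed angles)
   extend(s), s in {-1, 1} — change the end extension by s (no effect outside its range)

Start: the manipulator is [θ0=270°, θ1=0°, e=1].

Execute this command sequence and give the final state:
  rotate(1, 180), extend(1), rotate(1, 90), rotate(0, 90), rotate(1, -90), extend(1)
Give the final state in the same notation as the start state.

[θ0=0°, θ1=180°, e=1]

begin: [θ0=270°, θ1=0°, e=1]
t=1 rotate(1, 180) ⇒ [θ0=270°, θ1=180°, e=1]
t=2 extend(1) ⇒ [θ0=270°, θ1=180°, e=1]
t=3 rotate(1, 90) ⇒ [θ0=270°, θ1=270°, e=1]
t=4 rotate(0, 90) ⇒ [θ0=0°, θ1=270°, e=1]
t=5 rotate(1, -90) ⇒ [θ0=0°, θ1=180°, e=1]
t=6 extend(1) ⇒ [θ0=0°, θ1=180°, e=1]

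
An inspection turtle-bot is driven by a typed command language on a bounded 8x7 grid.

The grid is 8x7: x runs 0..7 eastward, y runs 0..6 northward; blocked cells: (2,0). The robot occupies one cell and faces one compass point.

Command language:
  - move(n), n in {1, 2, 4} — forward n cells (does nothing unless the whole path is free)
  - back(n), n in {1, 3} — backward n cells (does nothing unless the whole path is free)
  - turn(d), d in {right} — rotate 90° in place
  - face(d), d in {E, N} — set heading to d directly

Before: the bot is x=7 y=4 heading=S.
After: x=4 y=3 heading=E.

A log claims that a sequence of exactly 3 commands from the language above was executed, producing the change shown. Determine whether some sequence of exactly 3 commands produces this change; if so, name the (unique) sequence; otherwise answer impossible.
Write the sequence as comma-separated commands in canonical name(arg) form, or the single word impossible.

move(1), face(E), back(3)

key: position moved to (4,3) AND the heading swung to E — translation plus rotation needed
start: x=7 y=4 heading=S
t=1 move(1) ⇒ x=7 y=3 heading=S
t=2 face(E) ⇒ x=7 y=3 heading=E
t=3 back(3) ⇒ x=4 y=3 heading=E
all 512 alternatives checked — unique.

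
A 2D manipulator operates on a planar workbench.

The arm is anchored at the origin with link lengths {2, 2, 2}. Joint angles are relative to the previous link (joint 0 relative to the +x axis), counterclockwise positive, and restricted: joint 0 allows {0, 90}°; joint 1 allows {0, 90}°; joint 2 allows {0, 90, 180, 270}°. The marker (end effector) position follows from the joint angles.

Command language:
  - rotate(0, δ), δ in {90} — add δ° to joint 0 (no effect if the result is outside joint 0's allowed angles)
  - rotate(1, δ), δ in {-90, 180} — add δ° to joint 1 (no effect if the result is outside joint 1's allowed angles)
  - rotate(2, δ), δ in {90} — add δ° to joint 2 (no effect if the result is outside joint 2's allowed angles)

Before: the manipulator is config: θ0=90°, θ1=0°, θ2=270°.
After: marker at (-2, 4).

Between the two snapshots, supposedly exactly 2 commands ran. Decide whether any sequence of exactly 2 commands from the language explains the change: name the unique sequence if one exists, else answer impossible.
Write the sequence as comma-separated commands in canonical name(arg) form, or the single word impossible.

rotate(2, 90), rotate(2, 90)

begin: config: θ0=90°, θ1=0°, θ2=270°
step 1 (rotate(2, 90)): config: θ0=90°, θ1=0°, θ2=0°
step 2 (rotate(2, 90)): config: θ0=90°, θ1=0°, θ2=90°
no rival 2-sequence matches.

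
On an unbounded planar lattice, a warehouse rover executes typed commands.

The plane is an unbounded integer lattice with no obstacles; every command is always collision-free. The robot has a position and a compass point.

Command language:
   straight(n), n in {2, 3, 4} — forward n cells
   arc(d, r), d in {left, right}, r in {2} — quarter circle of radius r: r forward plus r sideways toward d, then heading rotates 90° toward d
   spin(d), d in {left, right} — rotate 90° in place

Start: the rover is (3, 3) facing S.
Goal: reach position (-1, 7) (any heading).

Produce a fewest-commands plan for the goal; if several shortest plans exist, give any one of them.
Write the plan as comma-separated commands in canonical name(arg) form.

start: (3, 3) facing S
step 1 (spin(right)): (3, 3) facing W
step 2 (arc(right, 2)): (1, 5) facing N
step 3 (arc(left, 2)): (-1, 7) facing W
shorter routes all fall short; 3 is best.

spin(right), arc(right, 2), arc(left, 2)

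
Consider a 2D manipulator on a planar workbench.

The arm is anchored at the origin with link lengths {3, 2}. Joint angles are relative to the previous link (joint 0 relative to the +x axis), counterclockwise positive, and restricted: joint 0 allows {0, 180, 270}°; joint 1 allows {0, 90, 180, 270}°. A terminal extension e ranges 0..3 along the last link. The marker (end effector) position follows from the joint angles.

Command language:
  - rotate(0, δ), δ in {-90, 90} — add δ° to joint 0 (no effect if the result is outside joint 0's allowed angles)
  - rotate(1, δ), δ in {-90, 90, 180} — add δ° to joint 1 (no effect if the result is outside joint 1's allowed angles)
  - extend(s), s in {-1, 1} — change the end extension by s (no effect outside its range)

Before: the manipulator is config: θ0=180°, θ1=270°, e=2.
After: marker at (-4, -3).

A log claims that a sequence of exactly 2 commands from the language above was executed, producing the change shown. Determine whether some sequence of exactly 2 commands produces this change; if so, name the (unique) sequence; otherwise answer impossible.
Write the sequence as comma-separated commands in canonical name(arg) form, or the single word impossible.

key: running rotate(0, 90) before rotate(0, -90) would end elsewhere — order is forced
begin: config: θ0=180°, θ1=270°, e=2
1. rotate(0, -90) → config: θ0=180°, θ1=270°, e=2
2. rotate(0, 90) → config: θ0=270°, θ1=270°, e=2
uniquely the one of 49 2-step routes that fits.

rotate(0, -90), rotate(0, 90)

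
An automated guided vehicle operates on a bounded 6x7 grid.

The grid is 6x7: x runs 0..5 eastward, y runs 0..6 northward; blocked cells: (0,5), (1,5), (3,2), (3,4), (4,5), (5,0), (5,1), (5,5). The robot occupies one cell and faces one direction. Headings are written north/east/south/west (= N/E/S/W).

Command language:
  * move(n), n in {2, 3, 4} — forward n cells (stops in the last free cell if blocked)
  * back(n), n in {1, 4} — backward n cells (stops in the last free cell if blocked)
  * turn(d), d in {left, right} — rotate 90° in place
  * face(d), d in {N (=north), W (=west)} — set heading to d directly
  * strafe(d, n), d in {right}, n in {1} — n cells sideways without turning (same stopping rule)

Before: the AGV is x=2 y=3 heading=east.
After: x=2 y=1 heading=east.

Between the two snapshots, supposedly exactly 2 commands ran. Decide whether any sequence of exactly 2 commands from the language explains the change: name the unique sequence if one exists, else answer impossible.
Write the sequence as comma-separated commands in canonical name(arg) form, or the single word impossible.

strafe(right, 1), strafe(right, 1)

key: heading stays E — no command in the sequence turns
start: x=2 y=3 heading=east
step 1 (strafe(right, 1)): x=2 y=2 heading=east
step 2 (strafe(right, 1)): x=2 y=1 heading=east
no rival 2-sequence matches.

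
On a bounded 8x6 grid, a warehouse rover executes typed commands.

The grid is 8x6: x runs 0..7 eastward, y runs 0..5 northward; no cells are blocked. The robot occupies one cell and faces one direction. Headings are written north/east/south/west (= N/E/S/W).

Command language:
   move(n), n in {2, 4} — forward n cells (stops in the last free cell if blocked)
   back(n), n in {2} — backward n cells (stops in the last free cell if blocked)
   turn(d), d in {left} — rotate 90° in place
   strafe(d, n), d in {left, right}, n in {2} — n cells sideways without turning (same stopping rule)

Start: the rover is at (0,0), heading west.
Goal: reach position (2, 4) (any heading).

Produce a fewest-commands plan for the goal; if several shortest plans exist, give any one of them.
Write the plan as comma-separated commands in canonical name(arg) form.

back(2), strafe(right, 2), strafe(right, 2)

t0: at (0,0), heading west
[1] after back(2): at (2,0), heading west
[2] after strafe(right, 2): at (2,2), heading west
[3] after strafe(right, 2): at (2,4), heading west
shorter routes all fall short; 3 is best.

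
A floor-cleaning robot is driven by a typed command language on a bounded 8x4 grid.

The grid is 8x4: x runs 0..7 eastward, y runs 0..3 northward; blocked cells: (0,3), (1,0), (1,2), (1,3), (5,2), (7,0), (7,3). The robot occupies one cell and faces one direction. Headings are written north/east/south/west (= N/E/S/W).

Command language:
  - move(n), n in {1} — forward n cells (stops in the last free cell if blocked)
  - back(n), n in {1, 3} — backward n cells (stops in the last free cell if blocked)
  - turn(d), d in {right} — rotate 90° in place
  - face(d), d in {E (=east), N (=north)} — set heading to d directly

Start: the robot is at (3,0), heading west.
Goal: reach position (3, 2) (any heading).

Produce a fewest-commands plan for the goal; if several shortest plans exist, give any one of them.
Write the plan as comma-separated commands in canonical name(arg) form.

initial: at (3,0), heading west
step 1 (face(N)): at (3,0), heading north
step 2 (move(1)): at (3,1), heading north
step 3 (move(1)): at (3,2), heading north
nothing shorter than 3 reaches the goal.

face(N), move(1), move(1)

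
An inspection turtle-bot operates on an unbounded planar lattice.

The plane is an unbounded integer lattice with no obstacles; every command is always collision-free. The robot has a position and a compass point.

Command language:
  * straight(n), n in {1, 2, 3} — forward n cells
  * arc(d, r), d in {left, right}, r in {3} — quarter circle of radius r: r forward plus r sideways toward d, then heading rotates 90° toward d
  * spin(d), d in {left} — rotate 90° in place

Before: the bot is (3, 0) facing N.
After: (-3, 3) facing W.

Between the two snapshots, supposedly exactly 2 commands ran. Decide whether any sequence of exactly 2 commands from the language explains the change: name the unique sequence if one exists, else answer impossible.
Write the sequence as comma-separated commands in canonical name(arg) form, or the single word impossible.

key: position moved to (-3,3) AND the heading swung to W — translation plus rotation needed
begin: (3, 0) facing N
step 1 (arc(left, 3)): (0, 3) facing W
step 2 (straight(3)): (-3, 3) facing W
all 36 alternatives checked — unique.

arc(left, 3), straight(3)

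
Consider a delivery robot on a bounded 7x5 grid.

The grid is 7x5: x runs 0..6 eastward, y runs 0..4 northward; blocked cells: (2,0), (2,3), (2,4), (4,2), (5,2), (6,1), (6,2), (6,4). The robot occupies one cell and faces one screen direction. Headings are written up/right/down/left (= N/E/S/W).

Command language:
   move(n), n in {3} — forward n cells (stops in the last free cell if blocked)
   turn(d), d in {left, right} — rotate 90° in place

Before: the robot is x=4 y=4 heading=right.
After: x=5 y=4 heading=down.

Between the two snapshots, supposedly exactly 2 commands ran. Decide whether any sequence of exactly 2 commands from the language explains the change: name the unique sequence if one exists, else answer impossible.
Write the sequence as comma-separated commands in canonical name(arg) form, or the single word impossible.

move(3), turn(right)

key: move(3) is stopped early by the blocked cell at (6,4)
t0: x=4 y=4 heading=right
t=1 move(3) ⇒ x=5 y=4 heading=right
t=2 turn(right) ⇒ x=5 y=4 heading=down
no rival 2-sequence matches.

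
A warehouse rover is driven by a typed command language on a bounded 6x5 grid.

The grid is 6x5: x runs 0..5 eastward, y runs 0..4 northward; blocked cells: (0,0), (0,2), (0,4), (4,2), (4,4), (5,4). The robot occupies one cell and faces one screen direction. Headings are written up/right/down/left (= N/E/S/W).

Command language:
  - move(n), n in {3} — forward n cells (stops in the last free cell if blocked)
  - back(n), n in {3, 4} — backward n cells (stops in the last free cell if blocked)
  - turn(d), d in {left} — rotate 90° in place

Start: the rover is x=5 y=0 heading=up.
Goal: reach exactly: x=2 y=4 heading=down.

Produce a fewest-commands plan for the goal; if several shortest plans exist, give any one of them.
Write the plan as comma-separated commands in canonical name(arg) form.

turn(left), move(3), turn(left), back(4)

initial: x=5 y=0 heading=up
step 1 (turn(left)): x=5 y=0 heading=left
step 2 (move(3)): x=2 y=0 heading=left
step 3 (turn(left)): x=2 y=0 heading=down
step 4 (back(4)): x=2 y=4 heading=down
nothing shorter than 4 reaches the goal.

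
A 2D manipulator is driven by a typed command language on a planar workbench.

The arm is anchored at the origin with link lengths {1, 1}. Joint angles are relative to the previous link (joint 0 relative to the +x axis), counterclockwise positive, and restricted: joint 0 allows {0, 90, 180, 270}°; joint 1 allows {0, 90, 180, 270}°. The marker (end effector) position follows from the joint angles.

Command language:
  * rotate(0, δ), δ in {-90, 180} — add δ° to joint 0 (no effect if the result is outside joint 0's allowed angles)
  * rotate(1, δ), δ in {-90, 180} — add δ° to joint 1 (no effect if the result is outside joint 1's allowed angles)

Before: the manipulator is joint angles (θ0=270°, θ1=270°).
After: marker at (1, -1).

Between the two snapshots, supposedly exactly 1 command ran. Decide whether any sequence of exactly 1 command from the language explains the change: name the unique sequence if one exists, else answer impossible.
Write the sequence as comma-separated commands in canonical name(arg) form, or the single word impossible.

t0: joint angles (θ0=270°, θ1=270°)
1. rotate(1, 180) → joint angles (θ0=270°, θ1=90°)
uniquely the one of 4 1-step routes that fits.

rotate(1, 180)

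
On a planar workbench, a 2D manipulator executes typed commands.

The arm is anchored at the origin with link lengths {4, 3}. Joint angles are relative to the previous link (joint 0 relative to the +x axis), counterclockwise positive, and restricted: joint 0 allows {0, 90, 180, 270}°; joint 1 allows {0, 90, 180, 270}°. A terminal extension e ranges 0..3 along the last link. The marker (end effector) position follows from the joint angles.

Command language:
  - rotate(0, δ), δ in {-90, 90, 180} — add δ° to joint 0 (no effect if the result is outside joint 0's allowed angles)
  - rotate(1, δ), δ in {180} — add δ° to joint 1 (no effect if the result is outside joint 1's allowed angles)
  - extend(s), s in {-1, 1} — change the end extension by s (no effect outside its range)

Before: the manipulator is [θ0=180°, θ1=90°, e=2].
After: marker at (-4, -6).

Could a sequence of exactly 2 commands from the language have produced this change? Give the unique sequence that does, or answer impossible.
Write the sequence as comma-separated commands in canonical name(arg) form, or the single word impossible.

t0: [θ0=180°, θ1=90°, e=2]
step 1 (extend(1)): [θ0=180°, θ1=90°, e=3]
step 2 (extend(1)): [θ0=180°, θ1=90°, e=3]
no other 2-command option fits: unique.

extend(1), extend(1)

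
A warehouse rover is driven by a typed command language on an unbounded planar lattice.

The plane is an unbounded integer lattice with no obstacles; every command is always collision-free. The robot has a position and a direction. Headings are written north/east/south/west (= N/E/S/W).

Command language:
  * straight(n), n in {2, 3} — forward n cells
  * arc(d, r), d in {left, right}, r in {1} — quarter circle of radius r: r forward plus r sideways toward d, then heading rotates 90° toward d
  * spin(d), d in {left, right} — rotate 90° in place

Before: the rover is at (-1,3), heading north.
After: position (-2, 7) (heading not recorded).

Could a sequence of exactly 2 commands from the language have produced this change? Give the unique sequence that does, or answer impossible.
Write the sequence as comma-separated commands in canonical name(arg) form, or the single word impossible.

straight(3), arc(left, 1)

key: running arc(left, 1) before straight(3) would end elsewhere — order is forced
t0: at (-1,3), heading north
1. straight(3) → at (-1,6), heading north
2. arc(left, 1) → at (-2,7), heading west
uniquely the one of 36 2-step routes that fits.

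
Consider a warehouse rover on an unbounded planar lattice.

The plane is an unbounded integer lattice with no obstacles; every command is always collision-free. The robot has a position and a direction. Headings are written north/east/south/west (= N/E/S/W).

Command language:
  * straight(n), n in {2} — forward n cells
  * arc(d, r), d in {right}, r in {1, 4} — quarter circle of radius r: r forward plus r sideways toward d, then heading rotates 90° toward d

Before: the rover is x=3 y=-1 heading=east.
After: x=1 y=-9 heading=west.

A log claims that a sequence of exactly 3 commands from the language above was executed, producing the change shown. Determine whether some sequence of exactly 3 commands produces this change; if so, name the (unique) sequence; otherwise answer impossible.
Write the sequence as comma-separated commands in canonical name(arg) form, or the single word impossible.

key: position moved to (1,-9) AND the heading swung to W — translation plus rotation needed
initial: x=3 y=-1 heading=east
t=1 arc(right, 4) ⇒ x=7 y=-5 heading=south
t=2 arc(right, 4) ⇒ x=3 y=-9 heading=west
t=3 straight(2) ⇒ x=1 y=-9 heading=west
no other 3-command option fits: unique.

arc(right, 4), arc(right, 4), straight(2)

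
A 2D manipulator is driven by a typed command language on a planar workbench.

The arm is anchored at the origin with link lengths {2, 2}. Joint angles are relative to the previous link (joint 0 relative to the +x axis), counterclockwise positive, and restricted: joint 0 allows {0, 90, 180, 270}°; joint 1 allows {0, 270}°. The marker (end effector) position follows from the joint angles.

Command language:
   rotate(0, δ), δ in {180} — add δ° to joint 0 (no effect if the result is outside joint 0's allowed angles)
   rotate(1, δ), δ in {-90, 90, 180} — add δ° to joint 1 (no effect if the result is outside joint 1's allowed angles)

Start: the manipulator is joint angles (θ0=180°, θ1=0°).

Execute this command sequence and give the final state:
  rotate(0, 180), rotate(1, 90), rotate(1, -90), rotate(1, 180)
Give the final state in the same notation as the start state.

initial: joint angles (θ0=180°, θ1=0°)
[1] after rotate(0, 180): joint angles (θ0=0°, θ1=0°)
[2] after rotate(1, 90): joint angles (θ0=0°, θ1=0°)
[3] after rotate(1, -90): joint angles (θ0=0°, θ1=270°)
[4] after rotate(1, 180): joint angles (θ0=0°, θ1=270°)

joint angles (θ0=0°, θ1=270°)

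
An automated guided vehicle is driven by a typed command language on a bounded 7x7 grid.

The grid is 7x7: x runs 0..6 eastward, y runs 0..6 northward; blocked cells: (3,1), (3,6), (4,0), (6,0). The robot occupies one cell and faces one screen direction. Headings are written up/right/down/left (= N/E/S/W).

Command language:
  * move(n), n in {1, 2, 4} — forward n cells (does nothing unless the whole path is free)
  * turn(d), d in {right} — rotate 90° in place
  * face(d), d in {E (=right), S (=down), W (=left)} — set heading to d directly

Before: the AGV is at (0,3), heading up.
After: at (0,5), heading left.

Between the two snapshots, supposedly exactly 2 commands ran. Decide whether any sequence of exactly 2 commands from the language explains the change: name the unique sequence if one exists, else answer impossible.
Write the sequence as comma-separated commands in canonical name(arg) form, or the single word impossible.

key: position moved to (0,5) AND the heading swung to W — translation plus rotation needed
start: at (0,3), heading up
step 1 (move(2)): at (0,5), heading up
step 2 (face(W)): at (0,5), heading left
no other 2-command option fits: unique.

move(2), face(W)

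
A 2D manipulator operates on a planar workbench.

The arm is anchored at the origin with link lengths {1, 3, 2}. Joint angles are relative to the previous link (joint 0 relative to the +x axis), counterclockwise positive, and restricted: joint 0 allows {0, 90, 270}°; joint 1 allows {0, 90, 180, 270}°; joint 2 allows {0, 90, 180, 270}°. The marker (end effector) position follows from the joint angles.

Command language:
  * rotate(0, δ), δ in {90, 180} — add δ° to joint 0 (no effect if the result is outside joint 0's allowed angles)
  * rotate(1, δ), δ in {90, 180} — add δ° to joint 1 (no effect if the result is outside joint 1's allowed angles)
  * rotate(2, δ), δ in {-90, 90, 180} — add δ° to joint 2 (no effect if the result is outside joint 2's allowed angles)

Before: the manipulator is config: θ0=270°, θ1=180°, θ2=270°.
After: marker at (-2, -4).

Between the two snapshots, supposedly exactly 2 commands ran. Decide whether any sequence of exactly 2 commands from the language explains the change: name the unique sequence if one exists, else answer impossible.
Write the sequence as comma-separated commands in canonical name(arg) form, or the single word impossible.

t0: config: θ0=270°, θ1=180°, θ2=270°
[1] after rotate(1, 90): config: θ0=270°, θ1=270°, θ2=270°
[2] after rotate(1, 90): config: θ0=270°, θ1=0°, θ2=270°
no other 2-command option fits: unique.

rotate(1, 90), rotate(1, 90)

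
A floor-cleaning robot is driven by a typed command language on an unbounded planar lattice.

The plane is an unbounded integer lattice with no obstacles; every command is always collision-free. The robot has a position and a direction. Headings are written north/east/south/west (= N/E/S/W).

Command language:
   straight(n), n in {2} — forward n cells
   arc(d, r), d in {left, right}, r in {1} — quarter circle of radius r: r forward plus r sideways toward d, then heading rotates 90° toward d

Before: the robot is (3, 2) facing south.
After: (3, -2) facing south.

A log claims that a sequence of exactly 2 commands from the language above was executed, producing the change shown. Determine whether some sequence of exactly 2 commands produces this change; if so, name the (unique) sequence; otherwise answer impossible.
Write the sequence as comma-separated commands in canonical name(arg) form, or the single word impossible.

straight(2), straight(2)

key: still facing S at the end — nothing in the sequence rotates
from: (3, 2) facing south
[1] after straight(2): (3, 0) facing south
[2] after straight(2): (3, -2) facing south
no rival 2-sequence matches.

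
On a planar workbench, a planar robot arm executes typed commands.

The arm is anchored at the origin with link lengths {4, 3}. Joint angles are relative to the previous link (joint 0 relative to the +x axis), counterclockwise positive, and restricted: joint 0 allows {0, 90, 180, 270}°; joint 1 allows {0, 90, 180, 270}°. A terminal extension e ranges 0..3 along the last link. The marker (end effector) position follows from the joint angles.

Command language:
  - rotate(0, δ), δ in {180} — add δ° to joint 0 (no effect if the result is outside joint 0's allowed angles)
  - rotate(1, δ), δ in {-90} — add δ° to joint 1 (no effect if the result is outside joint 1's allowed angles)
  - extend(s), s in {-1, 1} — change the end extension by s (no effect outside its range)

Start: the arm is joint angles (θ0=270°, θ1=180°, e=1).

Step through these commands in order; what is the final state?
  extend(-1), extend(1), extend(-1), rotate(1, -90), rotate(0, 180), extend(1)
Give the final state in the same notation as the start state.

joint angles (θ0=90°, θ1=90°, e=1)

t0: joint angles (θ0=270°, θ1=180°, e=1)
step 1 (extend(-1)): joint angles (θ0=270°, θ1=180°, e=0)
step 2 (extend(1)): joint angles (θ0=270°, θ1=180°, e=1)
step 3 (extend(-1)): joint angles (θ0=270°, θ1=180°, e=0)
step 4 (rotate(1, -90)): joint angles (θ0=270°, θ1=90°, e=0)
step 5 (rotate(0, 180)): joint angles (θ0=90°, θ1=90°, e=0)
step 6 (extend(1)): joint angles (θ0=90°, θ1=90°, e=1)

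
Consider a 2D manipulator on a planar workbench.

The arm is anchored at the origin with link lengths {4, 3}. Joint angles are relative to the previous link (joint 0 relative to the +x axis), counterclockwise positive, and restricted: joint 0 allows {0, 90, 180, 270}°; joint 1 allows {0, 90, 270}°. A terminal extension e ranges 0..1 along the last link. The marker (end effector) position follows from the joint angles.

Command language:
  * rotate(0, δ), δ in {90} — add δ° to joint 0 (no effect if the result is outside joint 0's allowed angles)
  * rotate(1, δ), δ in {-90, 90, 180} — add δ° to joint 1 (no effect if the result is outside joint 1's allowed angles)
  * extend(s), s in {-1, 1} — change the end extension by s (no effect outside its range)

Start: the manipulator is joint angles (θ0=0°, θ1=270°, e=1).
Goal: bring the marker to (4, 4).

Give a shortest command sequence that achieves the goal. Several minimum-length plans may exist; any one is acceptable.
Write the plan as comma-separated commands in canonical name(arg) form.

rotate(1, 180)

from: joint angles (θ0=0°, θ1=270°, e=1)
step 1 (rotate(1, 180)): joint angles (θ0=0°, θ1=90°, e=1)
nothing shorter than 1 reaches the goal.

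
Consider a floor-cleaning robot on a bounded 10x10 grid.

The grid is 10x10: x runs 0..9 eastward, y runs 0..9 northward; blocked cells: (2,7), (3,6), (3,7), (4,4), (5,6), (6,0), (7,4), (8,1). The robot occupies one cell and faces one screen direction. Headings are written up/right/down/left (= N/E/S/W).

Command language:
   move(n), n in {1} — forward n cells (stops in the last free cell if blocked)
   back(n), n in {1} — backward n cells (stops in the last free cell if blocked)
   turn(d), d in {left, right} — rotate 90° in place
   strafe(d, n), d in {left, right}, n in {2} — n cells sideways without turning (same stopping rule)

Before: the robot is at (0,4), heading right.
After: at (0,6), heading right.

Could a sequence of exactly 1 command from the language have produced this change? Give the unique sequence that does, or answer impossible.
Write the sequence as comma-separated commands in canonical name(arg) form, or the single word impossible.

strafe(left, 2)

key: heading stays E — the single command does not turn
begin: at (0,4), heading right
1. strafe(left, 2) → at (0,6), heading right
no rival 1-sequence matches.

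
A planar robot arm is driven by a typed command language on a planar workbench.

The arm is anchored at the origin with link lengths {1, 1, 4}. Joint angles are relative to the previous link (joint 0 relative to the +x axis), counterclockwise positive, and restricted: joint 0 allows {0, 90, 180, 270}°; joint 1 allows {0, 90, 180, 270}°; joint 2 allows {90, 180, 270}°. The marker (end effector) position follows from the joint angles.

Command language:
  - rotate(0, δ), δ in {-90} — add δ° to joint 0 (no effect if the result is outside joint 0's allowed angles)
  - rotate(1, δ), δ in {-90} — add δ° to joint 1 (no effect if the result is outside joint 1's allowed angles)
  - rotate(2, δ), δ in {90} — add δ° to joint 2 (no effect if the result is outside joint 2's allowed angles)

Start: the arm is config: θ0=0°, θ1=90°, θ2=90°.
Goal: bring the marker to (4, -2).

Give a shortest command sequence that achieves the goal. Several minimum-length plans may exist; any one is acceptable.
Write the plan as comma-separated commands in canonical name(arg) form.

rotate(0, -90), rotate(1, -90)

begin: config: θ0=0°, θ1=90°, θ2=90°
[1] after rotate(0, -90): config: θ0=270°, θ1=90°, θ2=90°
[2] after rotate(1, -90): config: θ0=270°, θ1=0°, θ2=90°
nothing shorter than 2 reaches the goal.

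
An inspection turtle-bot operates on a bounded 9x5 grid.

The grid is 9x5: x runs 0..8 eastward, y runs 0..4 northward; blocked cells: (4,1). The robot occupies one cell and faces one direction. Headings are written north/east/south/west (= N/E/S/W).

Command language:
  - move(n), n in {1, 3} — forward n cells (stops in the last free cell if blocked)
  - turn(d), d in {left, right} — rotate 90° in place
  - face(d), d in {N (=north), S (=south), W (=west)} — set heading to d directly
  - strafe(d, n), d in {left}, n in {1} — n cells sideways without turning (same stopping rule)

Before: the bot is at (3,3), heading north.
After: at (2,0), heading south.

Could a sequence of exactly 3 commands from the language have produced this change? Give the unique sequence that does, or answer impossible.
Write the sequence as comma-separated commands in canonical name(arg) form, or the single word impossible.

key: order matters: swapping strafe(left, 1) and move(3) lands elsewhere
t0: at (3,3), heading north
t=1 strafe(left, 1) ⇒ at (2,3), heading north
t=2 face(S) ⇒ at (2,3), heading south
t=3 move(3) ⇒ at (2,0), heading south
no other 3-command option fits: unique.

strafe(left, 1), face(S), move(3)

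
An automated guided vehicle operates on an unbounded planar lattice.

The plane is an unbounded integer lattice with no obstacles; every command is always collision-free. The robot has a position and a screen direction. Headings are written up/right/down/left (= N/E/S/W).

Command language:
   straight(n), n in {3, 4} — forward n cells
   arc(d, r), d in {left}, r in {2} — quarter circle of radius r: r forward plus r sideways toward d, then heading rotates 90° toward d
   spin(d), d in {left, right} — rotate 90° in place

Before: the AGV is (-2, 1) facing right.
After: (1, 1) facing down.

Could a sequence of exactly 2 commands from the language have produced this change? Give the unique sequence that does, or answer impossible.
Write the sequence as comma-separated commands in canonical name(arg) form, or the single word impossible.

straight(3), spin(right)

key: running spin(right) before straight(3) would end elsewhere — order is forced
from: (-2, 1) facing right
t=1 straight(3) ⇒ (1, 1) facing right
t=2 spin(right) ⇒ (1, 1) facing down
uniquely the one of 25 2-step routes that fits.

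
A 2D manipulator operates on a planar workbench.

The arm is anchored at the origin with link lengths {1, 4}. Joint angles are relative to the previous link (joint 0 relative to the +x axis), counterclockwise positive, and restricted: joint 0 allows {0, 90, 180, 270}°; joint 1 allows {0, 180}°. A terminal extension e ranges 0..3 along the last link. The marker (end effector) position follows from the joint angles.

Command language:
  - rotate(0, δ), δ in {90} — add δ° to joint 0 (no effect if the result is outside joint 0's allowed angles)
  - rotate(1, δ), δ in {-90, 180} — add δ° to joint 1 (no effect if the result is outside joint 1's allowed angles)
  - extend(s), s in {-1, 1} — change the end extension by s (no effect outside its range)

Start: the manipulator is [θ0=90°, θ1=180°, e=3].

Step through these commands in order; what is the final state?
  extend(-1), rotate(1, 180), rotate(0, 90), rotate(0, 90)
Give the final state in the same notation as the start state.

[θ0=270°, θ1=0°, e=2]

initial: [θ0=90°, θ1=180°, e=3]
t=1 extend(-1) ⇒ [θ0=90°, θ1=180°, e=2]
t=2 rotate(1, 180) ⇒ [θ0=90°, θ1=0°, e=2]
t=3 rotate(0, 90) ⇒ [θ0=180°, θ1=0°, e=2]
t=4 rotate(0, 90) ⇒ [θ0=270°, θ1=0°, e=2]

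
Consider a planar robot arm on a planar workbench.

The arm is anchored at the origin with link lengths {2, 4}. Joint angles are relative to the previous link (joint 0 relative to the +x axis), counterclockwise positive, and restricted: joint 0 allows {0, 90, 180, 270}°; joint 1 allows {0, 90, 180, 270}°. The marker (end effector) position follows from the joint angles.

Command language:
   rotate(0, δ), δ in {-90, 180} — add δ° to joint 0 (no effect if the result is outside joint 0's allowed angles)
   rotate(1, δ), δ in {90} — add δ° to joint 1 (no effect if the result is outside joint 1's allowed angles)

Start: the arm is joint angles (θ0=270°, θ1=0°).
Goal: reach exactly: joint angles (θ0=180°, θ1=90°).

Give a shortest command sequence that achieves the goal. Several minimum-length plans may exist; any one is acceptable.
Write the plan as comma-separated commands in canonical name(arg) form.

from: joint angles (θ0=270°, θ1=0°)
1. rotate(0, -90) → joint angles (θ0=180°, θ1=0°)
2. rotate(1, 90) → joint angles (θ0=180°, θ1=90°)
minimal: 2 command(s), checked below 2.

rotate(0, -90), rotate(1, 90)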